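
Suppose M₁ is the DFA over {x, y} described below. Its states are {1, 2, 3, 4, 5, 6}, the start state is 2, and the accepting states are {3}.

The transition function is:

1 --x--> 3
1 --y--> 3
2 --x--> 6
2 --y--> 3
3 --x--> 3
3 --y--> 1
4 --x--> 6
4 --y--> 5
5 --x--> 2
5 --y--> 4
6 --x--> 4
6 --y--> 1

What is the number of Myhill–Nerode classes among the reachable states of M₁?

Initial partition by acceptance: {3} | {1,2,4,5,6}.
Split {1,2,4,5,6} by δ(·,x) → {2,4,5,6} and {1}.
On input y, block {2,4,5,6} splits into {4,5} and {2} and {6}.
Refine {4,5} on symbol x: members go to different blocks, giving {4} and {5}.
Stable partition: {3} | {4} | {1} | {2} | {6} | {5} — 6 equivalence classes.

6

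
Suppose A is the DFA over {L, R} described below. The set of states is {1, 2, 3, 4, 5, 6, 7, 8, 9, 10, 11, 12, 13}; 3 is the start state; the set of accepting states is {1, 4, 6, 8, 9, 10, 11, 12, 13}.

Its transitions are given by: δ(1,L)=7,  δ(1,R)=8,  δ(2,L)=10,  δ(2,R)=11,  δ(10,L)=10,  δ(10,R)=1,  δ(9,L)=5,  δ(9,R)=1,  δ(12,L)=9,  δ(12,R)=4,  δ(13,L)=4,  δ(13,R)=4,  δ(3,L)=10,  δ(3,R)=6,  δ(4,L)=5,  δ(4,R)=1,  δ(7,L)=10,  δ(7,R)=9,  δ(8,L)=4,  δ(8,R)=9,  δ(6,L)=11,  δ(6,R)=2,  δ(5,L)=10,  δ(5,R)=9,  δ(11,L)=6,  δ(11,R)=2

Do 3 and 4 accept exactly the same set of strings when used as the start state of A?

No

First remove the unreachable states {12,13}; 11 states remain.
P0 = {1,4,6,8,9,10,11} | {2,3,5,7}.
Refine {1,4,6,8,9,10,11} on symbol L: members go to different blocks, giving {6,8,10,11} and {1,4,9}.
On input L, block {6,8,10,11} splits into {6,10,11} and {8}.
Refine {6,10,11} on symbol R: members go to different blocks, giving {6,11} and {10}.
Refine {2,3,5,7} on symbol R: members go to different blocks, giving {2,3} and {5,7}.
Refine {1,4,9} on symbol R: members go to different blocks, giving {4,9} and {1}.
Stable partition: {6,11} | {2,3} | {4,9} | {8} | {10} | {5,7} | {1} — 7 equivalence classes.
3 and 4 end up in different blocks, so they are distinguishable. For instance, the string 'ε' is accepted from only 4.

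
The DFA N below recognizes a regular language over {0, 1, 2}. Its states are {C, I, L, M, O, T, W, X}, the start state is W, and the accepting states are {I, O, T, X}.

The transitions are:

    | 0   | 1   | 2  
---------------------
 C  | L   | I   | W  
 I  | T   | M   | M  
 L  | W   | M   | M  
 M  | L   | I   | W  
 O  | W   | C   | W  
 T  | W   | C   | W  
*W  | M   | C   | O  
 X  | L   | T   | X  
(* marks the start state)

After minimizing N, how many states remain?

States {X} cannot be reached from the start state, so discard them.
Start with accepting vs non-accepting: {I,O,T} | {C,L,M,W}.
Split {I,O,T} by δ(·,0) → {O,T} and {I}.
Split {C,L,M,W} by δ(·,1) → {L,W} and {C,M}.
Refine {L,W} on symbol 0: members go to different blocks, giving {L} and {W}.
The partition is now stable with 5 blocks: {O,T} | {L} | {I} | {C,M} | {W}.

5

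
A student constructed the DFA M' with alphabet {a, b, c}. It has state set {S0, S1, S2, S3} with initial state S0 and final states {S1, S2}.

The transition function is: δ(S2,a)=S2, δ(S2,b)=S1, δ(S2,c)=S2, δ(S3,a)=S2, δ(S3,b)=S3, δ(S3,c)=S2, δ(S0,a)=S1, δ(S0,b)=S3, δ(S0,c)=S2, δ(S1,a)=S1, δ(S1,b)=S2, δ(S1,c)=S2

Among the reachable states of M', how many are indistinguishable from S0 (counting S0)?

Start with accepting vs non-accepting: {S1,S2} | {S0,S3}.
Stable partition: {S1,S2} | {S0,S3} — 2 equivalence classes.
The equivalence class containing S0 is {S0,S3}, of size 2.

2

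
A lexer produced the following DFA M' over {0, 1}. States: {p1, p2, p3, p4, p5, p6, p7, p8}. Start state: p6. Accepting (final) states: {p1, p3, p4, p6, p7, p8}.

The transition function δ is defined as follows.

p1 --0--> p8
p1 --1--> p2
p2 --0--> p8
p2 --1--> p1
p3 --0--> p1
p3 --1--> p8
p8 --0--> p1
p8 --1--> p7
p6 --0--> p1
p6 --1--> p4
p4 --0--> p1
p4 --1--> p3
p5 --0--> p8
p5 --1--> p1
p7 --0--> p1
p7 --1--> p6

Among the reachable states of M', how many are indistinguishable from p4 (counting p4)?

5

States {p5} cannot be reached from the start state, so discard them.
P0 = {p1,p3,p4,p6,p7,p8} | {p2}.
Split {p1,p3,p4,p6,p7,p8} by δ(·,1) → {p3,p4,p6,p7,p8} and {p1}.
No further refinement is possible. Final partition (3 blocks): {p3,p4,p6,p7,p8} | {p2} | {p1}.
State p4 belongs to the block {p3,p4,p6,p7,p8}, which has 5 states.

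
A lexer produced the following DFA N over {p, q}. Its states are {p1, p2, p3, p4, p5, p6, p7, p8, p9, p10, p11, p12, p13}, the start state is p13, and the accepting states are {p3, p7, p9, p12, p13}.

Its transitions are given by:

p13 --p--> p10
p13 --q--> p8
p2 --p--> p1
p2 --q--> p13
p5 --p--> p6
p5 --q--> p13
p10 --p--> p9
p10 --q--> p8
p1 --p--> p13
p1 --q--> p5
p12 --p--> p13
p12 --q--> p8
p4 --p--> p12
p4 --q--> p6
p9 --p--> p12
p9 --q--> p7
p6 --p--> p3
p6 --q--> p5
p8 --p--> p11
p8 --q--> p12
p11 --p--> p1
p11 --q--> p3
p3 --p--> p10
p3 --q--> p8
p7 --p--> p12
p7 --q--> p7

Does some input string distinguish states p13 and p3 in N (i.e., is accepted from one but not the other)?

No

Reachable states from the start: {p1,p3,p5,p6,p7,p8,p9,p10,p11,p12,p13}. Unreachable: {p2,p4} — drop them.
Initial partition by acceptance: {p3,p7,p9,p12,p13} | {p1,p5,p6,p8,p10,p11}.
Refine {p3,p7,p9,p12,p13} on symbol p: members go to different blocks, giving {p7,p9,p12} and {p3,p13}.
Refine {p7,p9,p12} on symbol p: members go to different blocks, giving {p7,p9} and {p12}.
Split {p1,p5,p6,p8,p10,p11} by δ(·,p) → {p5,p8,p11} and {p1,p6} and {p10}.
On input p, block {p5,p8,p11} splits into {p5,p11} and {p8}.
No further refinement is possible. Final partition (7 blocks): {p7,p9} | {p5,p11} | {p3,p13} | {p12} | {p1,p6} | {p10} | {p8}.
p13 and p3 lie in the same block of the stable partition, so they are equivalent — no string distinguishes them.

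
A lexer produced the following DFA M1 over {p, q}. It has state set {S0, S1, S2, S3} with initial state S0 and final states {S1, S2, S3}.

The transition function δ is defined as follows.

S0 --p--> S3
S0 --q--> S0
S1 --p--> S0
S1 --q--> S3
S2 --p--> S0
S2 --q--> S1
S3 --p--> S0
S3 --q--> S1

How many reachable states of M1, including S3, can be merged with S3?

2

Reachable states from the start: {S0,S1,S3}. Unreachable: {S2} — drop them.
Start with accepting vs non-accepting: {S1,S3} | {S0}.
Stable partition: {S1,S3} | {S0} — 2 equivalence classes.
State S3 belongs to the block {S1,S3}, which has 2 states.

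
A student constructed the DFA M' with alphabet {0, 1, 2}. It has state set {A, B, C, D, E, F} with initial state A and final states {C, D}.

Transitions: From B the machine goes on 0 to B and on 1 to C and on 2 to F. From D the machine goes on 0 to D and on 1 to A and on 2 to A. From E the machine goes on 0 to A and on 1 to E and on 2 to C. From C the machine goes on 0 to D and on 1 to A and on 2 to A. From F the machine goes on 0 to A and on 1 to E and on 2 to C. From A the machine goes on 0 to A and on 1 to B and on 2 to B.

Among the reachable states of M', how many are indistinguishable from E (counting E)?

P0 = {C,D} | {A,B,E,F}.
Split {A,B,E,F} by δ(·,1) → {A,E,F} and {B}.
On input 1, block {A,E,F} splits into {E,F} and {A}.
The partition is now stable with 4 blocks: {C,D} | {E,F} | {B} | {A}.
The equivalence class containing E is {E,F}, of size 2.

2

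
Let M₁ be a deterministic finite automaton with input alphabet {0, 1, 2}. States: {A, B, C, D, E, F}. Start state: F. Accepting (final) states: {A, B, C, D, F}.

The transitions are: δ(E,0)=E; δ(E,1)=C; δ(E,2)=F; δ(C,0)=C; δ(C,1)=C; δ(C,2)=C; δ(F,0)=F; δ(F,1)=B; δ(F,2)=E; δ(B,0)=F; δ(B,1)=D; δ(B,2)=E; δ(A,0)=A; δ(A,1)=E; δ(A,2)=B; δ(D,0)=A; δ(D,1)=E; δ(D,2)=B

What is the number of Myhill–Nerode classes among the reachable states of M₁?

5

Every state is reachable, so we keep all 6.
P0 = {A,B,C,D,F} | {E}.
On input 1, block {A,B,C,D,F} splits into {B,C,F} and {A,D}.
On input 1, block {B,C,F} splits into {C,F} and {B}.
On input 1, block {C,F} splits into {C} and {F}.
Stable partition: {C} | {E} | {A,D} | {B} | {F} — 5 equivalence classes.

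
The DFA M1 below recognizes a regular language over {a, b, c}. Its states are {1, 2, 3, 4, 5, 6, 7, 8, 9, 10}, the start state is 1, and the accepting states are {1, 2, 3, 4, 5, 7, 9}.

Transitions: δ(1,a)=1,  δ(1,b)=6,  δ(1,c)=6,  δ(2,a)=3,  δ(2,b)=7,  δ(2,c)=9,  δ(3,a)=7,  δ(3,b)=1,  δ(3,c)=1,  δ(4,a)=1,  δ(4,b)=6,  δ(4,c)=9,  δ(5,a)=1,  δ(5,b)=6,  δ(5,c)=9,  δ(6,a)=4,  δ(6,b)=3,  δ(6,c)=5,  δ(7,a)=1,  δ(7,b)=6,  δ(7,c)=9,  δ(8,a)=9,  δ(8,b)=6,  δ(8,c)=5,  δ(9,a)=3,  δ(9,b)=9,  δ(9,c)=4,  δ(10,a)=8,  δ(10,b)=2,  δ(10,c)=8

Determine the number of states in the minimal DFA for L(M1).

Reachable states from the start: {1,3,4,5,6,7,9}. Unreachable: {2,8,10} — drop them.
Initial partition by acceptance: {1,3,4,5,7,9} | {6}.
Refine {1,3,4,5,7,9} on symbol b: members go to different blocks, giving {1,4,5,7} and {3,9}.
On input c, block {1,4,5,7} splits into {4,5,7} and {1}.
Refine {3,9} on symbol a: members go to different blocks, giving {3} and {9}.
The partition is now stable with 5 blocks: {4,5,7} | {6} | {3} | {1} | {9}.

5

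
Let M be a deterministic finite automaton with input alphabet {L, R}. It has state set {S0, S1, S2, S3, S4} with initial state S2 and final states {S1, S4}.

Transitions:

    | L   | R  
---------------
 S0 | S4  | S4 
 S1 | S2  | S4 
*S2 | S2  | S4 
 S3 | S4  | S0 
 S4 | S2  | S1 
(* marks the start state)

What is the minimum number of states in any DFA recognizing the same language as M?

2

First remove the unreachable states {S0,S3}; 3 states remain.
P0 = {S1,S4} | {S2}.
The partition is now stable with 2 blocks: {S1,S4} | {S2}.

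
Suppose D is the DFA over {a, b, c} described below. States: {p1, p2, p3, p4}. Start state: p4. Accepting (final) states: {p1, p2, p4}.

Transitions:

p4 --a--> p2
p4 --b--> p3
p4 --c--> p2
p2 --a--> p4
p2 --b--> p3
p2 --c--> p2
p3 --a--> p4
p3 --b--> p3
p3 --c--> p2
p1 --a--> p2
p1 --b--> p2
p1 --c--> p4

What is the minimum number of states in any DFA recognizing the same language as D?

2

Reachable states from the start: {p2,p3,p4}. Unreachable: {p1} — drop them.
Start with accepting vs non-accepting: {p2,p4} | {p3}.
No further refinement is possible. Final partition (2 blocks): {p2,p4} | {p3}.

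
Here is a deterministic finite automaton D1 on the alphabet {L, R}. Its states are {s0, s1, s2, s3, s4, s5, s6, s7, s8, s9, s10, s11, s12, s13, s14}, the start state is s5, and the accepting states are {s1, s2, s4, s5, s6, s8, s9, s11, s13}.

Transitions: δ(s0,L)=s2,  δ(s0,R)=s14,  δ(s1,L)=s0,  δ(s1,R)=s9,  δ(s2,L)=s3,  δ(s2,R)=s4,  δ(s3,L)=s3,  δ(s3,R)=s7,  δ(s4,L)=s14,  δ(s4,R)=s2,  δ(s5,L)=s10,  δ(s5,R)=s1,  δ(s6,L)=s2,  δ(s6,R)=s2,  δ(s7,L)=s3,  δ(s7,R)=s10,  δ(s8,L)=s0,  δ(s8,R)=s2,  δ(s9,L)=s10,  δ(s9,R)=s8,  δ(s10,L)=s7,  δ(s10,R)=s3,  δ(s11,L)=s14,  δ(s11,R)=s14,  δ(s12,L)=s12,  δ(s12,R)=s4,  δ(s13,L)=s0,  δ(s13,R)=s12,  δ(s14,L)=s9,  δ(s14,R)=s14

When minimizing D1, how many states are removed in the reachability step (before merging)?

No path from s5 leads to s6, s11, s12, s13; the other 11 states are all reachable.

4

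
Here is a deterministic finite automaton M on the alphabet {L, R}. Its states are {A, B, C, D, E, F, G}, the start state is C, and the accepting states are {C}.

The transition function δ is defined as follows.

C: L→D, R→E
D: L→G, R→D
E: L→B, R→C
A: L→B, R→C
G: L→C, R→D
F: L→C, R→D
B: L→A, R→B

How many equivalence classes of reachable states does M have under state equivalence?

5

States {F} cannot be reached from the start state, so discard them.
Initial partition by acceptance: {C} | {A,B,D,E,G}.
Refine {A,B,D,E,G} on symbol L: members go to different blocks, giving {A,B,D,E} and {G}.
On input L, block {A,B,D,E} splits into {A,B,E} and {D}.
On input R, block {A,B,E} splits into {A,E} and {B}.
Stable partition: {C} | {A,E} | {G} | {D} | {B} — 5 equivalence classes.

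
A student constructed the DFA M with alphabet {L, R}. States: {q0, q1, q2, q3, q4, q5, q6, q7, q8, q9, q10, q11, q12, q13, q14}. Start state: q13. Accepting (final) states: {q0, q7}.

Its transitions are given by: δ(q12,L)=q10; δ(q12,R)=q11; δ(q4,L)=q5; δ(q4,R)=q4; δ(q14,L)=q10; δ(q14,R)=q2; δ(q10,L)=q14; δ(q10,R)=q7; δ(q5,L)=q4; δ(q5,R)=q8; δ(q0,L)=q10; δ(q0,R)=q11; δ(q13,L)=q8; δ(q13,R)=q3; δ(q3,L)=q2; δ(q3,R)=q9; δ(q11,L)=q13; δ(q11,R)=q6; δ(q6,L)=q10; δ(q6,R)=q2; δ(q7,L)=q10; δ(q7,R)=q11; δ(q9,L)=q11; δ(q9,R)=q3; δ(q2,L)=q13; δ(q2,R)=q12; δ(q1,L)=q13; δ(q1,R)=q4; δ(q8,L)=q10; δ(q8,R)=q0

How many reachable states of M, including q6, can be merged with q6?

3

States {q1,q4,q5} cannot be reached from the start state, so discard them.
Initial partition by acceptance: {q0,q7} | {q2,q3,q6,q8,q9,q10,q11,q12,q13,q14}.
On input R, block {q2,q3,q6,q8,q9,q10,q11,q12,q13,q14} splits into {q2,q3,q6,q9,q11,q12,q13,q14} and {q8,q10}.
Refine {q2,q3,q6,q9,q11,q12,q13,q14} on symbol L: members go to different blocks, giving {q2,q3,q9,q11} and {q6,q12,q13,q14}.
Refine {q2,q3,q9,q11} on symbol L: members go to different blocks, giving {q2,q11} and {q3,q9}.
On input L, block {q8,q10} splits into {q8} and {q10}.
Split {q6,q12,q13,q14} by δ(·,L) → {q6,q12,q14} and {q13}.
Stable partition: {q0,q7} | {q2,q11} | {q8} | {q6,q12,q14} | {q3,q9} | {q10} | {q13} — 7 equivalence classes.
State q6 belongs to the block {q6,q12,q14}, which has 3 states.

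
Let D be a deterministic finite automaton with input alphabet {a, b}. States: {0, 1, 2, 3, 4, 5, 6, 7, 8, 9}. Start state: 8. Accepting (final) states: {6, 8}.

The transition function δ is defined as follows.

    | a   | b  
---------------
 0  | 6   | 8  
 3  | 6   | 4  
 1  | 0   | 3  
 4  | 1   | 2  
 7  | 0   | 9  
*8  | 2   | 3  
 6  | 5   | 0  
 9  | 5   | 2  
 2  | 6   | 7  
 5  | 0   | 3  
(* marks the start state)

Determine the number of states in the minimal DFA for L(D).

8

P0 = {6,8} | {0,1,2,3,4,5,7,9}.
On input a, block {0,1,2,3,4,5,7,9} splits into {1,4,5,7,9} and {0,2,3}.
On input a, block {6,8} splits into {6} and {8}.
Refine {1,4,5,7,9} on symbol a: members go to different blocks, giving {1,5,7} and {4,9}.
On input b, block {1,5,7} splits into {1,5} and {7}.
Split {0,2,3} by δ(·,b) → {0} and {2} and {3}.
No further refinement is possible. Final partition (8 blocks): {6} | {1,5} | {0} | {8} | {4,9} | {7} | {2} | {3}.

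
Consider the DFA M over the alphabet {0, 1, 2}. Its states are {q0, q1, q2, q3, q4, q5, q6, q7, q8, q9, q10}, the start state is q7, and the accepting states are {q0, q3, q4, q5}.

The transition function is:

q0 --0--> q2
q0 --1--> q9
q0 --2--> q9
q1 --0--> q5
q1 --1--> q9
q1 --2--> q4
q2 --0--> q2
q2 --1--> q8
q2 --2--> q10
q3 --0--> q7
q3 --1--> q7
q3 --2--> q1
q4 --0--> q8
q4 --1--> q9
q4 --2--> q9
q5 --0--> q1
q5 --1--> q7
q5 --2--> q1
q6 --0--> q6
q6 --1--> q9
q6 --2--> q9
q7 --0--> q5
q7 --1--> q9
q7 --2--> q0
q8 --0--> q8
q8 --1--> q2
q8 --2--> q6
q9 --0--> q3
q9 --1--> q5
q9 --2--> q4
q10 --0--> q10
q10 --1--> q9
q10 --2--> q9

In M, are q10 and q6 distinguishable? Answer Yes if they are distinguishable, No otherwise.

All states are reachable from the start state.
P0 = {q0,q3,q4,q5} | {q1,q2,q6,q7,q8,q9,q10}.
Refine {q1,q2,q6,q7,q8,q9,q10} on symbol 0: members go to different blocks, giving {q2,q6,q8,q10} and {q1,q7,q9}.
Split {q0,q3,q4,q5} by δ(·,0) → {q0,q4} and {q3,q5}.
Refine {q2,q6,q8,q10} on symbol 1: members go to different blocks, giving {q2,q8} and {q6,q10}.
On input 1, block {q1,q7,q9} splits into {q1,q7} and {q9}.
Stable partition: {q0,q4} | {q2,q8} | {q1,q7} | {q3,q5} | {q6,q10} | {q9} — 6 equivalence classes.
q10 and q6 lie in the same block of the stable partition, so they are equivalent — no string distinguishes them.

No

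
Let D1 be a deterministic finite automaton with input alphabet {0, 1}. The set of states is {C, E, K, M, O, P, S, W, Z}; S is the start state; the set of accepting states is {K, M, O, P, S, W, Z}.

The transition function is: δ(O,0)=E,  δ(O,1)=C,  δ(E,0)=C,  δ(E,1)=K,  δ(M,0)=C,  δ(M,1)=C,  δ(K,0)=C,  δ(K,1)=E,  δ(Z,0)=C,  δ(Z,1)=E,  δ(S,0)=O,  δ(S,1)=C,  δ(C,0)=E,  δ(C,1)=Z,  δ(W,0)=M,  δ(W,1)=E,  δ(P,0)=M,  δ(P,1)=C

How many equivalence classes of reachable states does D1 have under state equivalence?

3

First remove the unreachable states {M,P,W}; 6 states remain.
Initial partition by acceptance: {K,O,S,Z} | {C,E}.
Refine {K,O,S,Z} on symbol 0: members go to different blocks, giving {K,O,Z} and {S}.
No further refinement is possible. Final partition (3 blocks): {K,O,Z} | {C,E} | {S}.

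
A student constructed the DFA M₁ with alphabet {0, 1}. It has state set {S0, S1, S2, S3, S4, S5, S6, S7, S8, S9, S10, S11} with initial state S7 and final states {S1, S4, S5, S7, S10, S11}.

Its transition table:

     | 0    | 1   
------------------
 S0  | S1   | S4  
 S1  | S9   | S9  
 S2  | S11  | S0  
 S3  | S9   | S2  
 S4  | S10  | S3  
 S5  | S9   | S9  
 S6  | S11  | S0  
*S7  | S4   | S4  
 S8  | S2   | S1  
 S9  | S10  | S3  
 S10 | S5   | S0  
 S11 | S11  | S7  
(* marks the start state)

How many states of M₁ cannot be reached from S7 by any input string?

2

No path from S7 leads to S6, S8; the other 10 states are all reachable.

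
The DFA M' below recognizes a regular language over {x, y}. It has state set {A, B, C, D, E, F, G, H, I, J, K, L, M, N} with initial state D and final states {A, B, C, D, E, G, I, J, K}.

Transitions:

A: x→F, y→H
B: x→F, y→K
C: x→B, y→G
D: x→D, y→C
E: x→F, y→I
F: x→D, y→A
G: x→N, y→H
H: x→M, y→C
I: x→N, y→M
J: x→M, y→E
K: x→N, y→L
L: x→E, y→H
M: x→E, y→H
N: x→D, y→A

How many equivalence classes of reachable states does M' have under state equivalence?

Reachable states from the start: {A,B,C,D,E,F,G,H,I,K,L,M,N}. Unreachable: {J} — drop them.
Start with accepting vs non-accepting: {A,B,C,D,E,G,I,K} | {F,H,L,M,N}.
Split {A,B,C,D,E,G,I,K} by δ(·,x) → {A,B,E,G,I,K} and {C,D}.
Refine {A,B,E,G,I,K} on symbol y: members go to different blocks, giving {A,G,I,K} and {B,E}.
Split {F,H,L,M,N} by δ(·,x) → {F,N} and {L,M} and {H}.
Refine {A,G,I,K} on symbol y: members go to different blocks, giving {A,G} and {I,K}.
Split {C,D} by δ(·,x) → {C} and {D}.
Stable partition: {A,G} | {F,N} | {C} | {B,E} | {L,M} | {H} | {I,K} | {D} — 8 equivalence classes.

8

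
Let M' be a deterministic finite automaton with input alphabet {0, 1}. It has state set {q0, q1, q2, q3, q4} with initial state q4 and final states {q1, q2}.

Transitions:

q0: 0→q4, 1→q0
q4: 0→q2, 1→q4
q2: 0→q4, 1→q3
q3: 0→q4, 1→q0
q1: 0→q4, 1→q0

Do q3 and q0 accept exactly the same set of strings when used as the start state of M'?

States {q1} cannot be reached from the start state, so discard them.
Start with accepting vs non-accepting: {q2} | {q0,q3,q4}.
Refine {q0,q3,q4} on symbol 0: members go to different blocks, giving {q0,q3} and {q4}.
No further refinement is possible. Final partition (3 blocks): {q2} | {q0,q3} | {q4}.
q3 and q0 lie in the same block of the stable partition, so they are equivalent — no string distinguishes them.

Yes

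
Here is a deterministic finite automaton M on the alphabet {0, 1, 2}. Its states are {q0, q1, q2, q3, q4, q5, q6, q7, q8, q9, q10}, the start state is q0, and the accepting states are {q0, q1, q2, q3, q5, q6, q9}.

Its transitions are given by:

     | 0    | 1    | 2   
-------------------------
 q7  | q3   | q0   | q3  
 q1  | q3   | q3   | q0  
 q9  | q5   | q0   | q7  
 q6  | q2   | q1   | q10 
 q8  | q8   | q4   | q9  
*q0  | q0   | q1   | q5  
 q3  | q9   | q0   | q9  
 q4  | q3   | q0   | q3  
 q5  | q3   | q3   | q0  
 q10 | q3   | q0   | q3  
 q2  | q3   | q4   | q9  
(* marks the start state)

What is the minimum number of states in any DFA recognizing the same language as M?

Reachable states from the start: {q0,q1,q3,q5,q7,q9}. Unreachable: {q2,q4,q6,q8,q10} — drop them.
Start with accepting vs non-accepting: {q0,q1,q3,q5,q9} | {q7}.
On input 2, block {q0,q1,q3,q5,q9} splits into {q0,q1,q3,q5} and {q9}.
Split {q0,q1,q3,q5} by δ(·,0) → {q0,q1,q5} and {q3}.
Refine {q0,q1,q5} on symbol 0: members go to different blocks, giving {q1,q5} and {q0}.
No further refinement is possible. Final partition (5 blocks): {q1,q5} | {q7} | {q9} | {q3} | {q0}.

5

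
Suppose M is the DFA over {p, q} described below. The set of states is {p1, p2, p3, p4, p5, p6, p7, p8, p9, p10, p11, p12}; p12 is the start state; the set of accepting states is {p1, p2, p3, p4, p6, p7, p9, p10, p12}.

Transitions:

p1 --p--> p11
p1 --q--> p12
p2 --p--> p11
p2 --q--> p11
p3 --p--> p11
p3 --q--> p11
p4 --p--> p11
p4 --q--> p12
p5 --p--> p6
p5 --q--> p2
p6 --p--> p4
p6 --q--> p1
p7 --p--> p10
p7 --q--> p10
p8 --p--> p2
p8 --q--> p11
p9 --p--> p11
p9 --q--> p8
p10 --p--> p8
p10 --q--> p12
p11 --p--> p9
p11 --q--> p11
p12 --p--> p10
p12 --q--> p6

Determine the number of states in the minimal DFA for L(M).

5

States {p3,p5,p7} cannot be reached from the start state, so discard them.
Start with accepting vs non-accepting: {p1,p2,p4,p6,p9,p10,p12} | {p8,p11}.
Split {p1,p2,p4,p6,p9,p10,p12} by δ(·,p) → {p1,p2,p4,p9,p10} and {p6,p12}.
Refine {p1,p2,p4,p9,p10} on symbol q: members go to different blocks, giving {p1,p4,p10} and {p2,p9}.
Refine {p6,p12} on symbol q: members go to different blocks, giving {p6} and {p12}.
The partition is now stable with 5 blocks: {p1,p4,p10} | {p8,p11} | {p6} | {p2,p9} | {p12}.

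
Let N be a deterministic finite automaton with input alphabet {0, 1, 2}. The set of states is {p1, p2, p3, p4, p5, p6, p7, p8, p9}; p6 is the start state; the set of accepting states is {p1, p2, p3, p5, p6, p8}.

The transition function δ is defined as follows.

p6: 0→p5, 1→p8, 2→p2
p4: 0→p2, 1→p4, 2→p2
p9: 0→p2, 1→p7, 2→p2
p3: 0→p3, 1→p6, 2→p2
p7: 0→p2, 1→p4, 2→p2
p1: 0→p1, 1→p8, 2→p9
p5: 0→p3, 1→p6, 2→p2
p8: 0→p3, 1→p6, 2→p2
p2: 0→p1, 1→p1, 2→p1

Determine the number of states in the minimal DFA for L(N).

4

Start with accepting vs non-accepting: {p1,p2,p3,p5,p6,p8} | {p4,p7,p9}.
On input 2, block {p1,p2,p3,p5,p6,p8} splits into {p2,p3,p5,p6,p8} and {p1}.
On input 0, block {p2,p3,p5,p6,p8} splits into {p3,p5,p6,p8} and {p2}.
Stable partition: {p3,p5,p6,p8} | {p4,p7,p9} | {p1} | {p2} — 4 equivalence classes.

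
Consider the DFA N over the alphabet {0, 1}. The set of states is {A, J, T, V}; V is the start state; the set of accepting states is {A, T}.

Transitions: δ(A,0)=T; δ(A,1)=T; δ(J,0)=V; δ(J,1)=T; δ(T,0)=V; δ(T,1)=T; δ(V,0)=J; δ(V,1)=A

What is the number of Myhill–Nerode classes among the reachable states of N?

Initial partition by acceptance: {A,T} | {J,V}.
Refine {A,T} on symbol 0: members go to different blocks, giving {A} and {T}.
Split {J,V} by δ(·,1) → {J} and {V}.
The partition is now stable with 4 blocks: {A} | {J} | {T} | {V}.

4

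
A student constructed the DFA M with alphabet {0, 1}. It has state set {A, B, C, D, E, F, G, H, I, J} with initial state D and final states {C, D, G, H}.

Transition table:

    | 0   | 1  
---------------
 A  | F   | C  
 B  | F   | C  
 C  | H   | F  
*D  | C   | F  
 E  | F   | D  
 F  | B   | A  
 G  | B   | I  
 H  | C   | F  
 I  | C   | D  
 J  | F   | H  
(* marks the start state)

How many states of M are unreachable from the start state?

4

Starting at D and following transitions, the reachable set is {A, B, C, D, F, H}. That leaves E, G, I, J unreachable — 4 in total.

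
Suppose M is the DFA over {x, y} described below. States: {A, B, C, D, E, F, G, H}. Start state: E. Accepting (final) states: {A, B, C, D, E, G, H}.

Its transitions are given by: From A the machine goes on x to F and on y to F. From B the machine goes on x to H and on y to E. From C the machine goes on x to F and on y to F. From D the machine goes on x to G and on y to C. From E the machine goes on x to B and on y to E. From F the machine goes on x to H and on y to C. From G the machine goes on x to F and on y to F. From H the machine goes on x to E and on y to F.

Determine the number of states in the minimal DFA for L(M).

Reachable states from the start: {B,C,E,F,H}. Unreachable: {A,D,G} — drop them.
P0 = {B,C,E,H} | {F}.
On input x, block {B,C,E,H} splits into {B,E,H} and {C}.
On input y, block {B,E,H} splits into {B,E} and {H}.
Split {B,E} by δ(·,x) → {B} and {E}.
No further refinement is possible. Final partition (5 blocks): {B} | {F} | {C} | {H} | {E}.

5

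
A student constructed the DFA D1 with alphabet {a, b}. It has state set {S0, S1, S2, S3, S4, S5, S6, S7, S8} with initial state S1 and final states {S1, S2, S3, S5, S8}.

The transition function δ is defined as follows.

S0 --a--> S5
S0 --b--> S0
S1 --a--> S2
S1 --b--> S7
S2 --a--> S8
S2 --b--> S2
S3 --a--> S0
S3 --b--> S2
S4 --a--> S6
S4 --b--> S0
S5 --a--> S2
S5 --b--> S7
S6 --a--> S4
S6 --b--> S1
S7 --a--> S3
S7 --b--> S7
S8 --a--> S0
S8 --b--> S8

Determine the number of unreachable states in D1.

BFS from S1 reaches {S0, S1, S2, S3, S5, S7, S8}; the 2 state(s) S4, S6 are never visited.

2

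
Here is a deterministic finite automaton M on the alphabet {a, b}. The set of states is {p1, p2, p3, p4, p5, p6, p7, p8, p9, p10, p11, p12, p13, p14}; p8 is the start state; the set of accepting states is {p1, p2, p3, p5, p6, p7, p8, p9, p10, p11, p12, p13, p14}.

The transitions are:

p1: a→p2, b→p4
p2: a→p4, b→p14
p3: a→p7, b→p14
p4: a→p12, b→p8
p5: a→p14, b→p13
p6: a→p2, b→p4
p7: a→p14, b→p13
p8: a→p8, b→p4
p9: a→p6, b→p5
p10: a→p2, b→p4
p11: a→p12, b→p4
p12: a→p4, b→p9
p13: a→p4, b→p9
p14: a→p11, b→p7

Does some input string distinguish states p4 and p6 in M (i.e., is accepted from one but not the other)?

States {p1,p3,p10} cannot be reached from the start state, so discard them.
P0 = {p2,p5,p6,p7,p8,p9,p11,p12,p13,p14} | {p4}.
Split {p2,p5,p6,p7,p8,p9,p11,p12,p13,p14} by δ(·,a) → {p5,p6,p7,p8,p9,p11,p14} and {p2,p12,p13}.
Split {p5,p6,p7,p8,p9,p11,p14} by δ(·,a) → {p5,p7,p8,p9,p14} and {p6,p11}.
Refine {p5,p7,p8,p9,p14} on symbol a: members go to different blocks, giving {p5,p7,p8} and {p9,p14}.
Split {p5,p7,p8} by δ(·,a) → {p5,p7} and {p8}.
No further refinement is possible. Final partition (6 blocks): {p5,p7} | {p4} | {p2,p12,p13} | {p6,p11} | {p9,p14} | {p8}.
p4 and p6 end up in different blocks, so they are distinguishable. For instance, the string 'ε' is accepted from only p6.

Yes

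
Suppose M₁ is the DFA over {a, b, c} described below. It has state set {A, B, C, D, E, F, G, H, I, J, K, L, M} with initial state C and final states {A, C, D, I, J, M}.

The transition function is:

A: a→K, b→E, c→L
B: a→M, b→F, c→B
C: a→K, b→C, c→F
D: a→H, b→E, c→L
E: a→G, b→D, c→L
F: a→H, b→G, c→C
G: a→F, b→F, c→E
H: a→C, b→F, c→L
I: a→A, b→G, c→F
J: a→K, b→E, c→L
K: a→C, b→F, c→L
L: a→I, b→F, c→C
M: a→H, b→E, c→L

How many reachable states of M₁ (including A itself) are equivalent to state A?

2

First remove the unreachable states {B,J,M}; 10 states remain.
Initial partition by acceptance: {A,C,D,I} | {E,F,G,H,K,L}.
On input a, block {A,C,D,I} splits into {A,C,D} and {I}.
Refine {A,C,D} on symbol b: members go to different blocks, giving {A,D} and {C}.
Refine {E,F,G,H,K,L} on symbol a: members go to different blocks, giving {E,F,G} and {H,K} and {L}.
Split {E,F,G} by δ(·,a) → {E,G} and {F}.
On input a, block {E,G} splits into {E} and {G}.
The partition is now stable with 8 blocks: {A,D} | {E} | {I} | {C} | {H,K} | {L} | {F} | {G}.
The equivalence class containing A is {A,D}, of size 2.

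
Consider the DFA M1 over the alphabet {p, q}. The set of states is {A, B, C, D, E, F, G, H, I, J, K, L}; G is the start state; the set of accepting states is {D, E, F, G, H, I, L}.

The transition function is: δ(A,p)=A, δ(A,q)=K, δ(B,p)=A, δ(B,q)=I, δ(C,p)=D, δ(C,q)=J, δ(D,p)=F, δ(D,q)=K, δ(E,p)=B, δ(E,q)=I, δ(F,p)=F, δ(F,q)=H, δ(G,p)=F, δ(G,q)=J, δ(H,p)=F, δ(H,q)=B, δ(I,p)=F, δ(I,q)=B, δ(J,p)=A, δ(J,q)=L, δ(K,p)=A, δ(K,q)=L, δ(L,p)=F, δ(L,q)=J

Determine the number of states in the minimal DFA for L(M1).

Reachable states from the start: {A,B,F,G,H,I,J,K,L}. Unreachable: {C,D,E} — drop them.
P0 = {F,G,H,I,L} | {A,B,J,K}.
Split {F,G,H,I,L} by δ(·,q) → {G,H,I,L} and {F}.
Refine {A,B,J,K} on symbol q: members go to different blocks, giving {B,J,K} and {A}.
The partition is now stable with 4 blocks: {G,H,I,L} | {B,J,K} | {F} | {A}.

4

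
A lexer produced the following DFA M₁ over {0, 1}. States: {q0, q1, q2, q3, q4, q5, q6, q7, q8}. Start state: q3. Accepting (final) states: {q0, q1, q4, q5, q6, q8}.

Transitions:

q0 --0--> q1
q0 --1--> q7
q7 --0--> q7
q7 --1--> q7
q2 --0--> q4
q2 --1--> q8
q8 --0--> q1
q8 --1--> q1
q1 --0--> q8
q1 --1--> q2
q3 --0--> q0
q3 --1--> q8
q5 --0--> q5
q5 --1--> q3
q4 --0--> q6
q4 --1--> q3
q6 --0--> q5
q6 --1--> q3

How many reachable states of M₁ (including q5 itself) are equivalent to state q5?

3

Initial partition by acceptance: {q0,q1,q4,q5,q6,q8} | {q2,q3,q7}.
On input 1, block {q0,q1,q4,q5,q6,q8} splits into {q0,q1,q4,q5,q6} and {q8}.
On input 0, block {q0,q1,q4,q5,q6} splits into {q0,q4,q5,q6} and {q1}.
Split {q0,q4,q5,q6} by δ(·,0) → {q4,q5,q6} and {q0}.
On input 0, block {q2,q3,q7} splits into {q2} and {q3} and {q7}.
No further refinement is possible. Final partition (7 blocks): {q4,q5,q6} | {q2} | {q8} | {q1} | {q0} | {q3} | {q7}.
State q5 belongs to the block {q4,q5,q6}, which has 3 states.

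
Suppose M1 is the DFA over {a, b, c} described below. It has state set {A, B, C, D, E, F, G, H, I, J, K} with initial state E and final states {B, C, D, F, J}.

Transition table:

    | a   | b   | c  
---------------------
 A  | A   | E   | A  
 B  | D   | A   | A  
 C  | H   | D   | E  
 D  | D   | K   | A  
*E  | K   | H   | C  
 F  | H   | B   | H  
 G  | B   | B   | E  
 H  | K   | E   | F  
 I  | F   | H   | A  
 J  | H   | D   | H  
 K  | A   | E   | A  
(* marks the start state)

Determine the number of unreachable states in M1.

Starting at E and following transitions, the reachable set is {A, B, C, D, E, F, H, K}. That leaves G, I, J unreachable — 3 in total.

3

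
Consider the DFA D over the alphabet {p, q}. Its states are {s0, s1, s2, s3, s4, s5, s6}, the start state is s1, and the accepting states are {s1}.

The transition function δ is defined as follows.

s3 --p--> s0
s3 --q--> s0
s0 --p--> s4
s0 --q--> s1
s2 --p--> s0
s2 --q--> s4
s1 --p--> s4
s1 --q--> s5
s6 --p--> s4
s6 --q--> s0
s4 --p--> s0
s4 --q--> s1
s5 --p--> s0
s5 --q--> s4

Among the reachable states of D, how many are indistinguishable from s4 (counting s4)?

2

States {s2,s3,s6} cannot be reached from the start state, so discard them.
P0 = {s1} | {s0,s4,s5}.
Refine {s0,s4,s5} on symbol q: members go to different blocks, giving {s0,s4} and {s5}.
No further refinement is possible. Final partition (3 blocks): {s1} | {s0,s4} | {s5}.
State s4 belongs to the block {s0,s4}, which has 2 states.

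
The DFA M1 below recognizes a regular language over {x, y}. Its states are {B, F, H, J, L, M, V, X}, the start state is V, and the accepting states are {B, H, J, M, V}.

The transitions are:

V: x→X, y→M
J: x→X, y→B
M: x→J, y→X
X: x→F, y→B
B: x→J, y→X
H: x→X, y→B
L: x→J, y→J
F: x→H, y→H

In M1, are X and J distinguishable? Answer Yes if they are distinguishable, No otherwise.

Yes

Reachable states from the start: {B,F,H,J,M,V,X}. Unreachable: {L} — drop them.
Initial partition by acceptance: {B,H,J,M,V} | {F,X}.
Split {B,H,J,M,V} by δ(·,x) → {H,J,V} and {B,M}.
Split {F,X} by δ(·,x) → {F} and {X}.
The partition is now stable with 4 blocks: {H,J,V} | {F} | {B,M} | {X}.
X and J end up in different blocks, so they are distinguishable. For instance, the string 'ε' is accepted from only J.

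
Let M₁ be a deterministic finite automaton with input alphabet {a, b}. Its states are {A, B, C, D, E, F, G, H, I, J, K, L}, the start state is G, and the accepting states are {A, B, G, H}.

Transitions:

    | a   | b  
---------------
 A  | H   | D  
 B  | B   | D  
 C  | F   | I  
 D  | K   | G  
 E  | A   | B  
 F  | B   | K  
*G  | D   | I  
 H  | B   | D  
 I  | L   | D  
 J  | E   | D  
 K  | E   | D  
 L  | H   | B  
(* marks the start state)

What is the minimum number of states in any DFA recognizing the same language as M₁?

Reachable states from the start: {A,B,D,E,G,H,I,K,L}. Unreachable: {C,F,J} — drop them.
Start with accepting vs non-accepting: {A,B,G,H} | {D,E,I,K,L}.
On input a, block {A,B,G,H} splits into {A,B,H} and {G}.
Split {D,E,I,K,L} by δ(·,a) → {D,I,K} and {E,L}.
Refine {D,I,K} on symbol a: members go to different blocks, giving {I,K} and {D}.
Stable partition: {A,B,H} | {I,K} | {G} | {E,L} | {D} — 5 equivalence classes.

5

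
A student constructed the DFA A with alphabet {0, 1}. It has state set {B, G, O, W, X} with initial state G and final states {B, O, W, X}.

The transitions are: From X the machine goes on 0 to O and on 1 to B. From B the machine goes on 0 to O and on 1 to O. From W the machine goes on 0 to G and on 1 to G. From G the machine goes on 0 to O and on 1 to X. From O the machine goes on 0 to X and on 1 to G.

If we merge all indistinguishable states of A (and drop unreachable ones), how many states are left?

4

First remove the unreachable states {W}; 4 states remain.
P0 = {B,O,X} | {G}.
Refine {B,O,X} on symbol 1: members go to different blocks, giving {B,X} and {O}.
On input 1, block {B,X} splits into {X} and {B}.
Stable partition: {X} | {G} | {O} | {B} — 4 equivalence classes.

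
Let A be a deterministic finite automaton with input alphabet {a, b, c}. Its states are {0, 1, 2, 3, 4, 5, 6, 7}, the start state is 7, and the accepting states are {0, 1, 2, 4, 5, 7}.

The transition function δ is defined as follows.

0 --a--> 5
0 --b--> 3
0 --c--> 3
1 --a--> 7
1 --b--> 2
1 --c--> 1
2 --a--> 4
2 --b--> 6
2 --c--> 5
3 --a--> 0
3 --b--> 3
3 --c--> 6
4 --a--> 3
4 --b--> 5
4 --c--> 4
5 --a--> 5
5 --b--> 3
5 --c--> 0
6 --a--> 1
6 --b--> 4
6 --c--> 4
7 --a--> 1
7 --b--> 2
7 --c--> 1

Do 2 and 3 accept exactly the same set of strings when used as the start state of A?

All states are reachable from the start state.
Initial partition by acceptance: {0,1,2,4,5,7} | {3,6}.
On input a, block {0,1,2,4,5,7} splits into {0,1,2,5,7} and {4}.
Split {0,1,2,5,7} by δ(·,a) → {0,1,5,7} and {2}.
On input b, block {0,1,5,7} splits into {0,5} and {1,7}.
Split {0,5} by δ(·,c) → {0} and {5}.
Refine {3,6} on symbol a: members go to different blocks, giving {3} and {6}.
No further refinement is possible. Final partition (7 blocks): {0} | {3} | {4} | {2} | {1,7} | {5} | {6}.
2 and 3 end up in different blocks, so they are distinguishable. For instance, the string 'ε' is accepted from only 2.

No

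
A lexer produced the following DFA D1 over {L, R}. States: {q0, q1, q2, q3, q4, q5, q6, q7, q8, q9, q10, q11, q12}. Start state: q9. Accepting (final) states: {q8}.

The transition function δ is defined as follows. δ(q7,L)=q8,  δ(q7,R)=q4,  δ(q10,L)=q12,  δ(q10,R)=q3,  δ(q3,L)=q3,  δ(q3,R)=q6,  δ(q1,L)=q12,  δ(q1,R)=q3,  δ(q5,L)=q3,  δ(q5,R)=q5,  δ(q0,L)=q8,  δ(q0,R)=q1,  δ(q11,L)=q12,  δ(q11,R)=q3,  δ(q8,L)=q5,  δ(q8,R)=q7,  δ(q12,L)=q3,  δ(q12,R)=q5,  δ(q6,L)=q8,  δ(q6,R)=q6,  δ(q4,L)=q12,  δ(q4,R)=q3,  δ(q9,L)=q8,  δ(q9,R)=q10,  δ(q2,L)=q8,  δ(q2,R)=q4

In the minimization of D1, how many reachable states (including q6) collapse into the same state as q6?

First remove the unreachable states {q0,q1,q2,q11}; 9 states remain.
Initial partition by acceptance: {q8} | {q3,q4,q5,q6,q7,q9,q10,q12}.
Split {q3,q4,q5,q6,q7,q9,q10,q12} by δ(·,L) → {q3,q4,q5,q10,q12} and {q6,q7,q9}.
Refine {q3,q4,q5,q10,q12} on symbol R: members go to different blocks, giving {q4,q5,q10,q12} and {q3}.
Split {q4,q5,q10,q12} by δ(·,L) → {q4,q10} and {q5,q12}.
Split {q6,q7,q9} by δ(·,R) → {q7,q9} and {q6}.
The partition is now stable with 6 blocks: {q8} | {q4,q10} | {q7,q9} | {q3} | {q5,q12} | {q6}.
The equivalence class containing q6 is {q6}, of size 1.

1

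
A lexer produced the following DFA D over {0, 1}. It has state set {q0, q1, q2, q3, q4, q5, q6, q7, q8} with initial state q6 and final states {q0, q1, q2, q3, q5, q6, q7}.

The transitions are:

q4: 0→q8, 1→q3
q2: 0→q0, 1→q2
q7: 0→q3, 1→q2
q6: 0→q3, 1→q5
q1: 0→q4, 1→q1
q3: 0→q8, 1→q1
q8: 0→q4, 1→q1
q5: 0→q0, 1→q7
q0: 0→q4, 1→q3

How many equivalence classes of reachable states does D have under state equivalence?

3

All states are reachable from the start state.
Start with accepting vs non-accepting: {q0,q1,q2,q3,q5,q6,q7} | {q4,q8}.
On input 0, block {q0,q1,q2,q3,q5,q6,q7} splits into {q2,q5,q6,q7} and {q0,q1,q3}.
No further refinement is possible. Final partition (3 blocks): {q2,q5,q6,q7} | {q4,q8} | {q0,q1,q3}.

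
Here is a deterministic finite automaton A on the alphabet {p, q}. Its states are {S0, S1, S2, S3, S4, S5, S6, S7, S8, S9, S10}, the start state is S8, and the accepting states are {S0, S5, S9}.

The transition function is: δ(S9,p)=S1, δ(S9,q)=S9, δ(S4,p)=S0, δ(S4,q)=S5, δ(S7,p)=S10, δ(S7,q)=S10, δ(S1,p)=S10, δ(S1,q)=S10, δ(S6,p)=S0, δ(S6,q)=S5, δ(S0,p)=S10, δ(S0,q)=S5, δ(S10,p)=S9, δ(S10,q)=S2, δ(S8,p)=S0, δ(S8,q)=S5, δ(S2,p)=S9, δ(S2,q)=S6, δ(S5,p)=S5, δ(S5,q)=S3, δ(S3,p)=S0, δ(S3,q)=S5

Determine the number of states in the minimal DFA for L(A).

7

First remove the unreachable states {S4,S7}; 9 states remain.
P0 = {S0,S5,S9} | {S1,S2,S3,S6,S8,S10}.
On input p, block {S0,S5,S9} splits into {S0,S9} and {S5}.
Refine {S0,S9} on symbol q: members go to different blocks, giving {S0} and {S9}.
Refine {S1,S2,S3,S6,S8,S10} on symbol p: members go to different blocks, giving {S3,S6,S8} and {S2,S10} and {S1}.
Refine {S2,S10} on symbol q: members go to different blocks, giving {S2} and {S10}.
The partition is now stable with 7 blocks: {S0} | {S3,S6,S8} | {S5} | {S9} | {S2} | {S1} | {S10}.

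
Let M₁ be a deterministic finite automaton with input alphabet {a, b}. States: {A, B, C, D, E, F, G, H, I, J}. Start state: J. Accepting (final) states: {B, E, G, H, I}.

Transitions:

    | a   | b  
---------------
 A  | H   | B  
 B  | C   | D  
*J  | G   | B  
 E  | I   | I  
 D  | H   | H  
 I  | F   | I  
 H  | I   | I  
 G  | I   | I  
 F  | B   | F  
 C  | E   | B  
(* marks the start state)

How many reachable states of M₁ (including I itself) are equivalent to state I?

1

Reachable states from the start: {B,C,D,E,F,G,H,I,J}. Unreachable: {A} — drop them.
Initial partition by acceptance: {B,E,G,H,I} | {C,D,F,J}.
Refine {B,E,G,H,I} on symbol a: members go to different blocks, giving {E,G,H} and {B,I}.
Refine {C,D,F,J} on symbol a: members go to different blocks, giving {C,D,J} and {F}.
Split {C,D,J} by δ(·,b) → {C,J} and {D}.
Refine {B,I} on symbol a: members go to different blocks, giving {B} and {I}.
Stable partition: {E,G,H} | {C,J} | {B} | {F} | {D} | {I} — 6 equivalence classes.
State I belongs to the block {I}, which has 1 states.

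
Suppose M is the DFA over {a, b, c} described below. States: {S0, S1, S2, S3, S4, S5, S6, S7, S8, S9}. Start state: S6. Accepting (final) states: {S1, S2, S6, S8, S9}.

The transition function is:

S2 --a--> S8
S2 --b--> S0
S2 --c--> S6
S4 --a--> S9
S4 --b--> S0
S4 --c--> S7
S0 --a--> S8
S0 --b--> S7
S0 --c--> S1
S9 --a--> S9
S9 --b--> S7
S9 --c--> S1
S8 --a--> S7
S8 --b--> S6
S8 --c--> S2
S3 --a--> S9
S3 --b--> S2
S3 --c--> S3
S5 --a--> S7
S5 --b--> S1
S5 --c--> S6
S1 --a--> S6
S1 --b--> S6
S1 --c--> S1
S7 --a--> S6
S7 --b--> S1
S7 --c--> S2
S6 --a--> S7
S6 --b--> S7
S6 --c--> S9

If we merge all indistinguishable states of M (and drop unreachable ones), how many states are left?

Reachable states from the start: {S0,S1,S2,S6,S7,S8,S9}. Unreachable: {S3,S4,S5} — drop them.
Initial partition by acceptance: {S1,S2,S6,S8,S9} | {S0,S7}.
Refine {S1,S2,S6,S8,S9} on symbol a: members go to different blocks, giving {S1,S2,S9} and {S6,S8}.
Refine {S1,S2,S9} on symbol a: members go to different blocks, giving {S1,S2} and {S9}.
Split {S1,S2} by δ(·,b) → {S1} and {S2}.
On input b, block {S0,S7} splits into {S0} and {S7}.
Refine {S6,S8} on symbol b: members go to different blocks, giving {S6} and {S8}.
Stable partition: {S1} | {S0} | {S6} | {S9} | {S2} | {S7} | {S8} — 7 equivalence classes.

7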